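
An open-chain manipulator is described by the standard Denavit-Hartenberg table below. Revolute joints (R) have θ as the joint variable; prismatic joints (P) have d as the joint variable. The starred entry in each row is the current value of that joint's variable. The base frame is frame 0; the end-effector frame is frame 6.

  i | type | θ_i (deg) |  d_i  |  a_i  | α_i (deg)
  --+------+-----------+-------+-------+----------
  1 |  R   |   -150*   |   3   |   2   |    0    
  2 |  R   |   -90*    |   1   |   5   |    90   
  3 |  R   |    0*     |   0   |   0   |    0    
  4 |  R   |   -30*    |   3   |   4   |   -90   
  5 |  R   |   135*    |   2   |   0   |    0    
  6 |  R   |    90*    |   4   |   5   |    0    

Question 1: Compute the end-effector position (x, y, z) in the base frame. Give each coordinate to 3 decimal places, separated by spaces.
after link 1: o_1 = (-1.7321, -1.0000, 3.0000)
after link 2: o_2 = (-4.2321, 3.3301, 4.0000)
after link 3: o_3 = (-4.2321, 3.3301, 4.0000)
after link 4: o_4 = (-3.3660, 7.8301, 2.0000)
after link 5: o_5 = (-3.8660, 8.6962, 3.7321)
after link 6: o_6 = (-0.2732, 9.5443, 8.9639)

-0.273 9.544 8.964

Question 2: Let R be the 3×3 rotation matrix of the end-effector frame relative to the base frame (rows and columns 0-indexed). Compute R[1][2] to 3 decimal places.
End-effector z-axis (col 2 of R) = (-0.2500,0.4330,0.8660)
R[1][2] = 0.4330

0.433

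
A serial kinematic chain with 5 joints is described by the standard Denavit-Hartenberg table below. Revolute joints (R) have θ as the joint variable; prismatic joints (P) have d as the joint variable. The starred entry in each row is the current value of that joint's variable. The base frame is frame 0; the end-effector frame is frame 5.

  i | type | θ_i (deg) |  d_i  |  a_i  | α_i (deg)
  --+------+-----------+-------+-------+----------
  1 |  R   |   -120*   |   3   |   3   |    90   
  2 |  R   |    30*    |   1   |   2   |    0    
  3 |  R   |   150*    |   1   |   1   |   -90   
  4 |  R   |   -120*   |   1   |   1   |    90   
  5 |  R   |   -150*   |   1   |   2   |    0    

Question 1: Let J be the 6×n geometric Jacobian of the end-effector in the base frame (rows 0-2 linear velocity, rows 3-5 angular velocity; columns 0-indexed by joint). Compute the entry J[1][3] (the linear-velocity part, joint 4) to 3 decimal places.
axis z_3 = (-0.0000,0.0000,-1.0000); lever o_n−o_3 = (0.7321,-1.0000,-0.0000)
cross product → J_v[:, 3] = (-1.0000,-0.7321,0.0000)
J_ω[:, 3] = z_3
entry J[1][3] = -0.7321

-0.732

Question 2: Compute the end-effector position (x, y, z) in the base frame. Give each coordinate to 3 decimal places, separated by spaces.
-2.866 -3.232 4.000

after link 1: o_1 = (-1.5000, -2.5981, 3.0000)
after link 2: o_2 = (-3.2321, -3.5981, 4.0000)
after link 3: o_3 = (-3.5981, -2.2321, 4.0000)
after link 4: o_4 = (-4.5981, -2.2321, 3.0000)
after link 5: o_5 = (-2.8660, -3.2321, 4.0000)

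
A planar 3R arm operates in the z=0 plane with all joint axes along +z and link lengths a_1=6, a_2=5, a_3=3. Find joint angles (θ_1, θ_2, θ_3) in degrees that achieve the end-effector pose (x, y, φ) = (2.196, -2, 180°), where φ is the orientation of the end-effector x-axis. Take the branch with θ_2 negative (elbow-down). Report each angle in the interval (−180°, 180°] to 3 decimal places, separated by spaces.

wrist centre = target − a_3·(cos φ, sin φ) = (5.1960, -2.0000)
cos θ_2 = (30.9984−6²−5²)/(2·6·5) = -0.5000; θ_2 = -120.0017° (elbow-down)
β = atan2(-2.0000,5.1960) = -21.0523°; ψ = atan2(-4.3301,3.4999) = -51.0523°
θ_1 = β − ψ = 30.0000°
θ_3 = φ − θ_1 − θ_2 = -89.9983° (wrapped to (-180°,180°])

30.000 -120.002 -89.998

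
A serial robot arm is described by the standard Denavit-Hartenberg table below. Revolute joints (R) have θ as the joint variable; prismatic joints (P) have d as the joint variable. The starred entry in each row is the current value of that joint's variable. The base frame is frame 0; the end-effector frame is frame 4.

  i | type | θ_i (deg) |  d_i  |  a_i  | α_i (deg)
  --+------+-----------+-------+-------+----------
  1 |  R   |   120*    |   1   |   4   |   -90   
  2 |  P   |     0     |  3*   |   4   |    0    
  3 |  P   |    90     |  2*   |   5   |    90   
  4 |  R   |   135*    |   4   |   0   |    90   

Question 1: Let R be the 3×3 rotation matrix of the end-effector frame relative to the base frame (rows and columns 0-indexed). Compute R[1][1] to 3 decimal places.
End-effector y-axis (col 1 of R) = (-0.5000,0.8660,0.0000)
R[1][1] = 0.8660

0.866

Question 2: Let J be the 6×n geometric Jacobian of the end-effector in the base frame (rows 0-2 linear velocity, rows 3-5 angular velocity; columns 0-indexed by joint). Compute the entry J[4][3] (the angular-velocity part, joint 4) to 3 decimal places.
0.866

axis z_3 = (-0.5000,0.8660,0.0000); lever o_n−o_3 = (-2.0000,3.4641,0.0000)
cross product → J_v[:, 3] = (0.0000,0.0000,0.0000)
J_ω[:, 3] = z_3
entry J[4][3] = 0.8660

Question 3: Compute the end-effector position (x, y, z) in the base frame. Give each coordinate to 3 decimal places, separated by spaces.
after link 1: o_1 = (-2.0000, 3.4641, 1.0000)
after link 2: o_2 = (-6.5981, 5.4282, 1.0000)
after link 3: o_3 = (-8.3301, 4.4282, -4.0000)
after link 4: o_4 = (-10.3301, 7.8923, -4.0000)

-10.330 7.892 -4.000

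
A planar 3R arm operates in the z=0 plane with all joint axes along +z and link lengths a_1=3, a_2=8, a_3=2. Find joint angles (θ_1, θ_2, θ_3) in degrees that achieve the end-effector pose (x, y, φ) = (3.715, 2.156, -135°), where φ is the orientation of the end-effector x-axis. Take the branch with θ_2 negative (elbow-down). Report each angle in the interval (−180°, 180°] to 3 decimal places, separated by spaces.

150.005 -135.006 -149.999

wrist centre = target − a_3·(cos φ, sin φ) = (5.1292, 3.5702)
cos θ_2 = (39.0553−3²−8²)/(2·3·8) = -0.7072; θ_2 = -135.0061° (elbow-down)
β = atan2(3.5702,5.1292) = 34.8400°; ψ = atan2(-5.6563,-2.6575) = -115.1654°
θ_1 = β − ψ = 150.0054°
θ_3 = φ − θ_1 − θ_2 = -149.9993° (wrapped to (-180°,180°])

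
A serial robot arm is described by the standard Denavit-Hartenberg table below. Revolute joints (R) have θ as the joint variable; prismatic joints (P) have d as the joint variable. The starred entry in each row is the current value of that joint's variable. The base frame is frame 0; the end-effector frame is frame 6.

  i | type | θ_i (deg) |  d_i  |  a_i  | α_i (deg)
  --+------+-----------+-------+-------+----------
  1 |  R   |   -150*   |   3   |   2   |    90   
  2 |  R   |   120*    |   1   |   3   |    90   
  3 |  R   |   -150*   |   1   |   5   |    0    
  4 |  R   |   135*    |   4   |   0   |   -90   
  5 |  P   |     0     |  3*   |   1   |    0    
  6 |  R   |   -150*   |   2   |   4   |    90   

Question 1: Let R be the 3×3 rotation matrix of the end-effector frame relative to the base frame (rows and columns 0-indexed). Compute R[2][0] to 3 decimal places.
-0.474

End-effector x-axis (col 0 of R) = (-0.8493,-0.2315,-0.4744)
R[2][0] = -0.4744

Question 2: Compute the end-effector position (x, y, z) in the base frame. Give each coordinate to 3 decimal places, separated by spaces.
-10.012 -1.199 4.408

after link 1: o_1 = (-1.7321, -1.0000, 3.0000)
after link 2: o_2 = (-0.9330, 0.6160, 5.5981)
after link 3: o_3 = (-2.3080, -3.0646, 2.3481)
after link 4: o_4 = (-5.3080, -4.7966, 4.3481)
after link 5: o_5 = (-5.8730, -2.0756, 5.8570)
after link 6: o_6 = (-10.0120, -1.1993, 4.4075)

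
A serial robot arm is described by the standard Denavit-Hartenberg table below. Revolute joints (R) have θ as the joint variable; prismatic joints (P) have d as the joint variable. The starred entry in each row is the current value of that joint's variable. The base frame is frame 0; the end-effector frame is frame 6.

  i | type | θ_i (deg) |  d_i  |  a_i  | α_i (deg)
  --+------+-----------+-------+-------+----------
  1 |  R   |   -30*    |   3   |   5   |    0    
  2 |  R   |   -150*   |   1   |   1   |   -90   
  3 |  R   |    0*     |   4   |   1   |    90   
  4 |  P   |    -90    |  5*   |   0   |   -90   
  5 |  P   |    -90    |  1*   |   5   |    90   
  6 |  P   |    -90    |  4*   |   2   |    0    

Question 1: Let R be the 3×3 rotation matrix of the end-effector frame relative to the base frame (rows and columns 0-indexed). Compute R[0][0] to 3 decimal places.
1.000

End-effector x-axis (col 0 of R) = (1.0000,0.0000,0.0000)
R[0][0] = 1.0000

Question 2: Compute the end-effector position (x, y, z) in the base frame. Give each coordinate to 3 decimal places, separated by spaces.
3.330 -10.500 14.000

after link 1: o_1 = (4.3301, -2.5000, 3.0000)
after link 2: o_2 = (3.3301, -2.5000, 4.0000)
after link 3: o_3 = (2.3301, -6.5000, 4.0000)
after link 4: o_4 = (2.3301, -6.5000, 9.0000)
after link 5: o_5 = (1.3301, -6.5000, 14.0000)
after link 6: o_6 = (3.3301, -10.5000, 14.0000)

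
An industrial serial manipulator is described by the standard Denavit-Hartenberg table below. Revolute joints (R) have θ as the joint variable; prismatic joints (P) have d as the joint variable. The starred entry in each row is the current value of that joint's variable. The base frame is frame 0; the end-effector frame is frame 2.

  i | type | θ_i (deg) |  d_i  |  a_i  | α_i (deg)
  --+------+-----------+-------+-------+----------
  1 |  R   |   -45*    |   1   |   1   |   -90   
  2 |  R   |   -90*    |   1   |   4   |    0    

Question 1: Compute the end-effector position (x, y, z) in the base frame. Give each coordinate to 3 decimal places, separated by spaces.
1.414 -0.000 5.000

after link 1: o_1 = (0.7071, -0.7071, 1.0000)
after link 2: o_2 = (1.4142, -0.0000, 5.0000)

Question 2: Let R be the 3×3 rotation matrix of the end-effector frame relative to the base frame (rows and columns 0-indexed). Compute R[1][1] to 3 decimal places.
-0.707

End-effector y-axis (col 1 of R) = (0.7071,-0.7071,-0.0000)
R[1][1] = -0.7071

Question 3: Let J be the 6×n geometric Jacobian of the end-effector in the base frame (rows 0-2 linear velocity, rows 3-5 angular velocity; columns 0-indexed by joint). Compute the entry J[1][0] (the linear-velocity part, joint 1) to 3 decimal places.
axis z_0 = ẑ; lever o_n−o_0 = (1.4142,-0.0000,5.0000)
cross product → J_v[:, 0] = (0.0000,1.4142,-0.0000)
J_ω[:, 0] = z_0
entry J[1][0] = 1.4142

1.414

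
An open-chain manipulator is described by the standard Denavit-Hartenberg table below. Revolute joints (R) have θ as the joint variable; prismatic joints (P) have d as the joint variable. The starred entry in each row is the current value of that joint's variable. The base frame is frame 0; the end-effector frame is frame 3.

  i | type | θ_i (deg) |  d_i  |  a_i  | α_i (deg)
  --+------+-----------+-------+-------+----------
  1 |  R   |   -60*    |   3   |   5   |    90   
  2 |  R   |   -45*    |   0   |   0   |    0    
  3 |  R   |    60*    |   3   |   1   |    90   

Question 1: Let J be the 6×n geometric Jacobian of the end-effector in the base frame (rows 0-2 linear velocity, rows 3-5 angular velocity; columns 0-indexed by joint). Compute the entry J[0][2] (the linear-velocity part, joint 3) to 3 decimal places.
-0.129

axis z_2 = (-0.8660,-0.5000,0.0000); lever o_n−o_2 = (-2.1151,-2.3365,0.2588)
cross product → J_v[:, 2] = (-0.1294,0.2241,0.9659)
J_ω[:, 2] = z_2
entry J[0][2] = -0.1294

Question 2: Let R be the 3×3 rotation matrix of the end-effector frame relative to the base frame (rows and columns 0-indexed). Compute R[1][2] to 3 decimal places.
-0.224

End-effector z-axis (col 2 of R) = (0.1294,-0.2241,-0.9659)
R[1][2] = -0.2241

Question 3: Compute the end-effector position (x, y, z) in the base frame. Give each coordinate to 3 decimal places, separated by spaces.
0.385 -6.667 3.259

after link 1: o_1 = (2.5000, -4.3301, 3.0000)
after link 2: o_2 = (2.5000, -4.3301, 3.0000)
after link 3: o_3 = (0.3849, -6.6666, 3.2588)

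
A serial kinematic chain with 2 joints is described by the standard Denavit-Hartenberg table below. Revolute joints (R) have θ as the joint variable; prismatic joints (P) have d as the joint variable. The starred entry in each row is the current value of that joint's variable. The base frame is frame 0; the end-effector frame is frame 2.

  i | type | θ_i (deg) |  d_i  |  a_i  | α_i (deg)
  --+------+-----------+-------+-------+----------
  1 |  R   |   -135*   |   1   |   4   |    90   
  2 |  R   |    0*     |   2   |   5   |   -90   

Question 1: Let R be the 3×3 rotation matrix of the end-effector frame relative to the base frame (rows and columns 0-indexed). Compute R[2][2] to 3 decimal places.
End-effector z-axis (col 2 of R) = (0.0000,0.0000,1.0000)
R[2][2] = 1.0000

1.000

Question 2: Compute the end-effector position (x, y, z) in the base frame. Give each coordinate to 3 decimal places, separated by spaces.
-7.778 -4.950 1.000

after link 1: o_1 = (-2.8284, -2.8284, 1.0000)
after link 2: o_2 = (-7.7782, -4.9497, 1.0000)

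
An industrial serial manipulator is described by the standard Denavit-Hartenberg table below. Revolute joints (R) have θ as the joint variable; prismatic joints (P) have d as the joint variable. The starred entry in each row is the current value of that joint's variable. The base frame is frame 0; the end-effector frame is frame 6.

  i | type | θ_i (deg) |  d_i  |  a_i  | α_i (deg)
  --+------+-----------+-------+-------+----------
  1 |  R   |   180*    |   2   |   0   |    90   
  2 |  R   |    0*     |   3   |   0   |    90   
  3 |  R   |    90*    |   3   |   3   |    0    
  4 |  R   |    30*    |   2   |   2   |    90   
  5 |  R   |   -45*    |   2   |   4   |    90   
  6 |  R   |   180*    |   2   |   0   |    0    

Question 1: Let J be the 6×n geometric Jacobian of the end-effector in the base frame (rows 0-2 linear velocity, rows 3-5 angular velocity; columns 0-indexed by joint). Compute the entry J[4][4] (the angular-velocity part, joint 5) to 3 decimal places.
0.500

axis z_4 = (-0.8660,0.5000,-0.0000); lever o_n−o_4 = (-1.0249,2.2247,4.2426)
cross product → J_v[:, 4] = (2.1213,3.6742,-1.4142)
J_ω[:, 4] = z_4
entry J[4][4] = 0.5000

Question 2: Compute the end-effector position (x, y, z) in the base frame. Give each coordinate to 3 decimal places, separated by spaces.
-0.025 9.957 1.243

after link 1: o_1 = (0.0000, 0.0000, 2.0000)
after link 2: o_2 = (0.0000, 3.0000, 2.0000)
after link 3: o_3 = (0.0000, 6.0000, -1.0000)
after link 4: o_4 = (1.0000, 7.7321, -3.0000)
after link 5: o_5 = (0.6822, 11.1815, -0.1716)
after link 6: o_6 = (-0.0249, 9.9568, 1.2426)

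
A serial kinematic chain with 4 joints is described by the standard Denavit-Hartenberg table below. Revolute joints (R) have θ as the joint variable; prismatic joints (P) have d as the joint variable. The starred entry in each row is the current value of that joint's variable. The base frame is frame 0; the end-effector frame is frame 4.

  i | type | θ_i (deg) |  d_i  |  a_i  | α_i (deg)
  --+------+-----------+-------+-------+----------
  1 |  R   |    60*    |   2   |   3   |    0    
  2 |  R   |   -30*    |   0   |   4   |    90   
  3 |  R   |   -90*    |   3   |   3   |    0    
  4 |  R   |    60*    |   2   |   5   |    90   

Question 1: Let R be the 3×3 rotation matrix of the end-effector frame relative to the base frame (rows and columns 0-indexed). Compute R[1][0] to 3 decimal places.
End-effector x-axis (col 0 of R) = (0.7500,0.4330,-0.5000)
R[1][0] = 0.4330

0.433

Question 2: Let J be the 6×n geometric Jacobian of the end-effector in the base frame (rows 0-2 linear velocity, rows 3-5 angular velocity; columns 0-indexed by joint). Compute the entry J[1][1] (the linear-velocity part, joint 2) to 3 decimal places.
9.714

axis z_1 = (0.0000,0.0000,1.0000); lever o_n−o_1 = (9.7141,-0.1651,-5.5000)
cross product → J_v[:, 1] = (0.1651,9.7141,-0.0000)
J_ω[:, 1] = z_1
entry J[1][1] = 9.7141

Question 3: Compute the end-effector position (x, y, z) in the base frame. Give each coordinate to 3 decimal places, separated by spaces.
11.214 2.433 -3.500

after link 1: o_1 = (1.5000, 2.5981, 2.0000)
after link 2: o_2 = (4.9641, 4.5981, 2.0000)
after link 3: o_3 = (6.4641, 2.0000, -1.0000)
after link 4: o_4 = (11.2141, 2.4330, -3.5000)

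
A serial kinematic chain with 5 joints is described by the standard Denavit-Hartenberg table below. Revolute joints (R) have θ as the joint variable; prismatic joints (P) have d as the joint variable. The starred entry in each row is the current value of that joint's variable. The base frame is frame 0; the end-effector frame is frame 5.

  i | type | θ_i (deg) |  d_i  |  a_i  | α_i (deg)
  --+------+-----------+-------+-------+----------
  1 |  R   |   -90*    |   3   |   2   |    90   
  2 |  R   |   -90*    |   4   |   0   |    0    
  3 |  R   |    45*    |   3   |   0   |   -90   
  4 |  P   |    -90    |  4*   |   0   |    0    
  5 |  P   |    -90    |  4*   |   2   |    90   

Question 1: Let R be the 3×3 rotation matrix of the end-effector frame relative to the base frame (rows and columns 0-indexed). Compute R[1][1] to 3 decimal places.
-0.707

End-effector y-axis (col 1 of R) = (-0.0000,-0.7071,0.7071)
R[1][1] = -0.7071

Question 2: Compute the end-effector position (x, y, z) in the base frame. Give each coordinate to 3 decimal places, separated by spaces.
after link 1: o_1 = (0.0000, -2.0000, 3.0000)
after link 2: o_2 = (-4.0000, -2.0000, 3.0000)
after link 3: o_3 = (-7.0000, -2.0000, 3.0000)
after link 4: o_4 = (-7.0000, -4.8284, 5.8284)
after link 5: o_5 = (-7.0000, -6.2426, 10.0711)

-7.000 -6.243 10.071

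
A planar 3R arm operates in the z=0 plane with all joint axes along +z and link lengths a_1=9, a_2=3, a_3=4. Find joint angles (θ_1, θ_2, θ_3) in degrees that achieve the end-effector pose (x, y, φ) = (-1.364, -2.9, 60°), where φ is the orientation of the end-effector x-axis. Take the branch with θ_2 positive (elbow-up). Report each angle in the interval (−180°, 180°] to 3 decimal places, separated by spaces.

wrist centre = target − a_3·(cos φ, sin φ) = (-3.3640, -6.3641)
cos θ_2 = (51.8183−9²−3²)/(2·9·3) = -0.7071; θ_2 = 134.9969° (elbow-up)
β = atan2(-6.3641,-3.3640) = -117.8605°; ψ = atan2(2.1214,6.8788) = 17.1399°
θ_1 = β − ψ = -135.0004°
θ_3 = φ − θ_1 − θ_2 = 60.0034° (wrapped to (-180°,180°])

-135.000 134.997 60.003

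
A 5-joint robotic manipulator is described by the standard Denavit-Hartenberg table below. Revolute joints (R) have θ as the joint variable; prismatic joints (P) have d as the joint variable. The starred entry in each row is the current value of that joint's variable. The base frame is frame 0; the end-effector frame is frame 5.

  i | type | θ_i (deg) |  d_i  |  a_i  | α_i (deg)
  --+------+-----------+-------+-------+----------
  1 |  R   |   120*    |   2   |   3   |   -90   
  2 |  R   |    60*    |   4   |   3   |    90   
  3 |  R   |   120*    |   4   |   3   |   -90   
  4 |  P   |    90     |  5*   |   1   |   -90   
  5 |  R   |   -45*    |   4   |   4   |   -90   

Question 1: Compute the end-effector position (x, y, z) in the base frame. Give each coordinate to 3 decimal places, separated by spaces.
-0.079 1.697 4.926

after link 1: o_1 = (-1.5000, 2.5981, 2.0000)
after link 2: o_2 = (-5.7141, 1.8971, -0.5981)
after link 3: o_3 = (-9.3212, 2.9486, 2.7010)
after link 4: o_4 = (-5.6405, 1.5736, 5.9510)
after link 5: o_5 = (-0.0787, 1.6968, 4.9260)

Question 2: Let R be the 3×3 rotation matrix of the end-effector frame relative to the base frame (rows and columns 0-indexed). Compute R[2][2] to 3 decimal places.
End-effector z-axis (col 2 of R) = (-0.1531,-0.4419,-0.8839)
R[2][2] = -0.8839

-0.884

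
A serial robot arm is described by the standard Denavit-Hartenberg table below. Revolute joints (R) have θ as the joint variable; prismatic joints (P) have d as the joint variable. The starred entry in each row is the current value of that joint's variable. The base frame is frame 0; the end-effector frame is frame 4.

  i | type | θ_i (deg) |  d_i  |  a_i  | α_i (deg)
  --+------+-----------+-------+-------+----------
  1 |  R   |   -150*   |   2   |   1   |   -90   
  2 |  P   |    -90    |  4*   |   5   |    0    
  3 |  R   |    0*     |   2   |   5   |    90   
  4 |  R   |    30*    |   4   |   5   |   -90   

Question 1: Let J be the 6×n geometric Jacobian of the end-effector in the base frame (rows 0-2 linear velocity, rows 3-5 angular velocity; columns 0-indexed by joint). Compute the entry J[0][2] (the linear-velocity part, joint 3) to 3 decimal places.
axis z_2 = (0.5000,-0.8660,0.0000); lever o_n−o_2 = (5.7141,-1.8971,9.3301)
cross product → J_v[:, 2] = (-8.0801,-4.6651,4.0000)
J_ω[:, 2] = z_2
entry J[0][2] = -8.0801

-8.080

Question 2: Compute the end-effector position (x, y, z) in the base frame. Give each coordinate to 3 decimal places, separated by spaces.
6.848 -5.861 16.330

after link 1: o_1 = (-0.8660, -0.5000, 2.0000)
after link 2: o_2 = (1.1340, -3.9641, 7.0000)
after link 3: o_3 = (2.1340, -5.6962, 12.0000)
after link 4: o_4 = (6.8481, -5.8612, 16.3301)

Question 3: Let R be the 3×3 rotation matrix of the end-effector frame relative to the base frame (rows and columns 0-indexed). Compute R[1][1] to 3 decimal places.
End-effector y-axis (col 1 of R) = (-0.8660,-0.5000,-0.0000)
R[1][1] = -0.5000

-0.500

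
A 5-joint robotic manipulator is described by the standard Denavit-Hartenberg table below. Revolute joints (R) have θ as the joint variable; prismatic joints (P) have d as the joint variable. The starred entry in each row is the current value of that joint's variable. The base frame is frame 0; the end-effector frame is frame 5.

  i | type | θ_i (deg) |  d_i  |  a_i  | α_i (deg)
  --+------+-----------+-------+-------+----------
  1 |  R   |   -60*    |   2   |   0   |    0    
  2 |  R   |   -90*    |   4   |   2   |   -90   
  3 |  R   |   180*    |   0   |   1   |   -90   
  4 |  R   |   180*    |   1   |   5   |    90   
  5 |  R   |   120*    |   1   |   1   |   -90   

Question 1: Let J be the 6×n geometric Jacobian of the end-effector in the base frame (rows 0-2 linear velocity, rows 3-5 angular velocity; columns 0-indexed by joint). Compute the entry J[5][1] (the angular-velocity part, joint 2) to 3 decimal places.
1.000

axis z_1 = (0.0000,0.0000,1.0000); lever o_n−o_1 = (-5.2631,-1.8840,5.8660)
cross product → J_v[:, 1] = (1.8840,-5.2631,0.0000)
J_ω[:, 1] = z_1
entry J[5][1] = 1.0000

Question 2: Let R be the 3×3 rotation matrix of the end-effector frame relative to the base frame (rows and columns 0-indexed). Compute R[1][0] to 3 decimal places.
End-effector x-axis (col 0 of R) = (0.4330,0.2500,0.8660)
R[1][0] = 0.2500

0.250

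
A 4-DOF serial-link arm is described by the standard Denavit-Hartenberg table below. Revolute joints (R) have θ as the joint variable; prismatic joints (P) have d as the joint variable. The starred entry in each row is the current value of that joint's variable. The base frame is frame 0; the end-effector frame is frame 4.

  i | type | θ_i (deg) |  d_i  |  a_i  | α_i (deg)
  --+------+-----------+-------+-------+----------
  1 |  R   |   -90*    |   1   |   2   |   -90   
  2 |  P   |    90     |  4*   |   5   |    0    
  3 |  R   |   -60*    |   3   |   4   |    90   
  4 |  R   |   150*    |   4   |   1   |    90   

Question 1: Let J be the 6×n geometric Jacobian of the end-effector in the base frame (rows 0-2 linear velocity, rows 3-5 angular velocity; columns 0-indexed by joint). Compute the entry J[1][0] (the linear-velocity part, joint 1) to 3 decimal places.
axis z_0 = ẑ; lever o_n−o_0 = (7.5000,-6.7141,-2.1029)
cross product → J_v[:, 0] = (6.7141,7.5000,-0.0000)
J_ω[:, 0] = z_0
entry J[1][0] = 7.5000

7.500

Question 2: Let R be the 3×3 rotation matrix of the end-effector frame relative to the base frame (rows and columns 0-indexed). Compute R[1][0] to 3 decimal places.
End-effector x-axis (col 0 of R) = (0.5000,0.7500,0.4330)
R[1][0] = 0.7500

0.750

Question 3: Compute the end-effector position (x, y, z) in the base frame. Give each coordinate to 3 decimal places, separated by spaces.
7.500 -6.714 -2.103

after link 1: o_1 = (0.0000, -2.0000, 1.0000)
after link 2: o_2 = (4.0000, -2.0000, -4.0000)
after link 3: o_3 = (7.0000, -5.4641, -6.0000)
after link 4: o_4 = (7.5000, -6.7141, -2.1029)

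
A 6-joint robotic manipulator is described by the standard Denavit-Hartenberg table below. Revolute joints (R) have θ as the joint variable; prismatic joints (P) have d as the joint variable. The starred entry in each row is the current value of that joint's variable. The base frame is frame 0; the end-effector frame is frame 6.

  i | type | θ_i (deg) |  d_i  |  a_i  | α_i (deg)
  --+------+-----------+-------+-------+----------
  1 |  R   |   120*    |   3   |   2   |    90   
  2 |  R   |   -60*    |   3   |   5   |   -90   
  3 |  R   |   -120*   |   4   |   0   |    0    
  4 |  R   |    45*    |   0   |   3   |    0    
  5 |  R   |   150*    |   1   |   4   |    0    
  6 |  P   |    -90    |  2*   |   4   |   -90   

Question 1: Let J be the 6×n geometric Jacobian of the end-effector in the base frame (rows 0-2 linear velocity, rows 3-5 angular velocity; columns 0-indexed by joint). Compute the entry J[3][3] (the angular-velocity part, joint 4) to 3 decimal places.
-0.433

axis z_3 = (-0.4330,0.7500,0.5000); lever o_n−o_3 = (-2.6578,4.7422,-3.4151)
cross product → J_v[:, 3] = (-4.9324,-2.8077,-0.0601)
J_ω[:, 3] = z_3
entry J[3][3] = -0.4330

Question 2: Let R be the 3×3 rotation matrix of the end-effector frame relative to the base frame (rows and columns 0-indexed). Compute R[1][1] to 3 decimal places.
-0.750

End-effector y-axis (col 1 of R) = (0.4330,-0.7500,-0.5000)
R[1][1] = -0.7500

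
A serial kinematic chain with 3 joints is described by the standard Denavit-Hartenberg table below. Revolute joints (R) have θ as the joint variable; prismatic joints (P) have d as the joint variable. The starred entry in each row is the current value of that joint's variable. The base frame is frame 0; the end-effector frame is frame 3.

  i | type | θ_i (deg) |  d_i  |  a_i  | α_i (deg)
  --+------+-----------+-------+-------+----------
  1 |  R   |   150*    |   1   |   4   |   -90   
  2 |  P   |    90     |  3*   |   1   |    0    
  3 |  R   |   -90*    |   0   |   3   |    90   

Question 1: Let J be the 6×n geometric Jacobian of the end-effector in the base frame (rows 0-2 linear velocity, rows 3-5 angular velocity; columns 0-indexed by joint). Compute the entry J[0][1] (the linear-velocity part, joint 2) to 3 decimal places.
-0.500

prismatic axis z_1 = (-0.5000,-0.8660,0.0000)
J_v[:, 1] = z_1; J_ω[:, 1] = (0,0,0)
entry J[0][1] = -0.5000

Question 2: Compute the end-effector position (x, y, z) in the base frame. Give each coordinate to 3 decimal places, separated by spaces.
after link 1: o_1 = (-3.4641, 2.0000, 1.0000)
after link 2: o_2 = (-4.9641, -0.5981, 0.0000)
after link 3: o_3 = (-7.5622, 0.9019, 0.0000)

-7.562 0.902 0.000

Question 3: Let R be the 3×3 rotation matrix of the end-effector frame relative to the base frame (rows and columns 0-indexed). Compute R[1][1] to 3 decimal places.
-0.866

End-effector y-axis (col 1 of R) = (-0.5000,-0.8660,-0.0000)
R[1][1] = -0.8660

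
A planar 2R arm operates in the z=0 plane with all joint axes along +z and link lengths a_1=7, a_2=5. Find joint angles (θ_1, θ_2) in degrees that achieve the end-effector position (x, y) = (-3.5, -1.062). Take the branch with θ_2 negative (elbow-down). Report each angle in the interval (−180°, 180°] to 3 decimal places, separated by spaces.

cos θ_2 = (13.3778−7²−5²)/(2·7·5) = -0.8660; θ_2 = -150.0006° (elbow-down)
β = atan2(-1.0620,-3.5000) = -163.1207°; ψ = atan2(-2.5000,2.6698) = -43.1178°
θ_1 = β − ψ = -120.0029°

-120.003 -150.001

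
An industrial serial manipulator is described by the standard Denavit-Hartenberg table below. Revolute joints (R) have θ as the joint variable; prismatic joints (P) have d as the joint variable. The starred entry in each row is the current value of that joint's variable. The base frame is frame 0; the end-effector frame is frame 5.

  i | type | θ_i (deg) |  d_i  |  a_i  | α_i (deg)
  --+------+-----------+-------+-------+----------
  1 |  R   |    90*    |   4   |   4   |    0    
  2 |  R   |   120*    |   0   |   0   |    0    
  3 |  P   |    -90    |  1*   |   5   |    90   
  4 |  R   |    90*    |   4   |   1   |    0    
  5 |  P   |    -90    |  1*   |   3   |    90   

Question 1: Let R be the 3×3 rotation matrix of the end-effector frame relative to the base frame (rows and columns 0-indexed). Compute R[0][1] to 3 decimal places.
0.866

End-effector y-axis (col 1 of R) = (0.8660,0.5000,0.0000)
R[0][1] = 0.8660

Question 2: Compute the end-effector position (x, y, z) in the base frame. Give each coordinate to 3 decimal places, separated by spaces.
after link 1: o_1 = (0.0000, 4.0000, 4.0000)
after link 2: o_2 = (0.0000, 4.0000, 4.0000)
after link 3: o_3 = (-2.5000, 8.3301, 5.0000)
after link 4: o_4 = (0.9641, 10.3301, 6.0000)
after link 5: o_5 = (0.3301, 13.4282, 6.0000)

0.330 13.428 6.000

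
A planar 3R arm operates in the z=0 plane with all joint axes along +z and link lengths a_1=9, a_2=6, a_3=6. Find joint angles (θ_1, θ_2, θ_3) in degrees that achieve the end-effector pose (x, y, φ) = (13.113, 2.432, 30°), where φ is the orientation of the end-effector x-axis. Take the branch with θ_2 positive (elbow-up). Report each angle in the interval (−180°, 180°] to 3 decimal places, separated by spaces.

wrist centre = target − a_3·(cos φ, sin φ) = (7.9168, -0.5680)
cos θ_2 = (62.9991−9²−6²)/(2·9·6) = -0.5000; θ_2 = 120.0006° (elbow-up)
β = atan2(-0.5680,7.9168) = -4.1037°; ψ = atan2(5.1961,5.9999) = 40.8935°
θ_1 = β − ψ = -44.9972°
θ_3 = φ − θ_1 − θ_2 = -45.0034° (wrapped to (-180°,180°])

-44.997 120.001 -45.003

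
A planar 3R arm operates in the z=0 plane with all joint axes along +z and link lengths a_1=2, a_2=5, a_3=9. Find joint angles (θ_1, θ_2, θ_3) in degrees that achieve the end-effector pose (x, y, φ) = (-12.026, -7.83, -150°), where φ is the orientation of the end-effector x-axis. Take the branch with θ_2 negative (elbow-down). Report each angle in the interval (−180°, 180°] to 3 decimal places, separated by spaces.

wrist centre = target − a_3·(cos φ, sin φ) = (-4.2318, -3.3300)
cos θ_2 = (28.9968−2²−5²)/(2·2·5) = -0.0002; θ_2 = -90.0092° (elbow-down)
β = atan2(-3.3300,-4.2318) = -141.8006°; ψ = atan2(-5.0000,1.9992) = -68.2065°
θ_1 = β − ψ = -73.5941°
θ_3 = φ − θ_1 − θ_2 = 13.6033° (wrapped to (-180°,180°])

-73.594 -90.009 13.603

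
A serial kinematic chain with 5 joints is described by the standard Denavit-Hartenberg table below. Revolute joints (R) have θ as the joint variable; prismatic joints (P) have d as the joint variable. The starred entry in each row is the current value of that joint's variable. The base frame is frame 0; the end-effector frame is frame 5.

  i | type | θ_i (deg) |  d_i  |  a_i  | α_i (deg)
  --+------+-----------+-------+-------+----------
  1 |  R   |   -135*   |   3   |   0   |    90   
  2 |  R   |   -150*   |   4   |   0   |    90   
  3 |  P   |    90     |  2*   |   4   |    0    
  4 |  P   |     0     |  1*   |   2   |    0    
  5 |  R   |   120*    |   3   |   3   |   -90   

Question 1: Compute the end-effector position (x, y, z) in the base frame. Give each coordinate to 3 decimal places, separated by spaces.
after link 1: o_1 = (0.0000, 0.0000, 3.0000)
after link 2: o_2 = (-2.8284, 2.8284, 3.0000)
after link 3: o_3 = (-4.9497, 6.3640, 4.7321)
after link 4: o_4 = (-6.0104, 8.1317, 5.5981)
after link 5: o_5 = (-5.4801, 6.5407, 9.4952)

-5.480 6.541 9.495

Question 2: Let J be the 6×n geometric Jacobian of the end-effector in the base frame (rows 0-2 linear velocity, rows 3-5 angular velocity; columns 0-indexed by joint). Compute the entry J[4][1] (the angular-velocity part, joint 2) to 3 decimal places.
axis z_1 = (-0.7071,0.7071,0.0000); lever o_n−o_1 = (-5.4801,6.5407,6.4952)
cross product → J_v[:, 1] = (4.5928,4.5928,-0.7500)
J_ω[:, 1] = z_1
entry J[4][1] = 0.7071

0.707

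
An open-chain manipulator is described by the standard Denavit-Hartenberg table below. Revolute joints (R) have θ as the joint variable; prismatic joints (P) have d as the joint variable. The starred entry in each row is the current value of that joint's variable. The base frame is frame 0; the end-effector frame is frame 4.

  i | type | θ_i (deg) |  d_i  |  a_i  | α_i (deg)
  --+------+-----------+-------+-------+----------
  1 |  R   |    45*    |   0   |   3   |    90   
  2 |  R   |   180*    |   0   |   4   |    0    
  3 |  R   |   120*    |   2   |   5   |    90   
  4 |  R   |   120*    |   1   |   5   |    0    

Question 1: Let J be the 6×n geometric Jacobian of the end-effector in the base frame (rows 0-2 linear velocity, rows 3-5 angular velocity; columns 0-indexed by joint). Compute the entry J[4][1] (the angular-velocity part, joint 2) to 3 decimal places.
-0.707

axis z_1 = (0.7071,-0.7071,0.0000); lever o_n−o_1 = (1.9192,-7.0330,-2.6651)
cross product → J_v[:, 1] = (1.8845,1.8845,-3.6160)
J_ω[:, 1] = z_1
entry J[4][1] = -0.7071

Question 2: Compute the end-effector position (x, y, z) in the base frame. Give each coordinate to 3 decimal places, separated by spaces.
4.040 -4.912 -2.665

after link 1: o_1 = (2.1213, 2.1213, 0.0000)
after link 2: o_2 = (-0.7071, -0.7071, 0.0000)
after link 3: o_3 = (2.4749, -0.3536, -4.3301)
after link 4: o_4 = (4.0405, -4.9117, -2.6651)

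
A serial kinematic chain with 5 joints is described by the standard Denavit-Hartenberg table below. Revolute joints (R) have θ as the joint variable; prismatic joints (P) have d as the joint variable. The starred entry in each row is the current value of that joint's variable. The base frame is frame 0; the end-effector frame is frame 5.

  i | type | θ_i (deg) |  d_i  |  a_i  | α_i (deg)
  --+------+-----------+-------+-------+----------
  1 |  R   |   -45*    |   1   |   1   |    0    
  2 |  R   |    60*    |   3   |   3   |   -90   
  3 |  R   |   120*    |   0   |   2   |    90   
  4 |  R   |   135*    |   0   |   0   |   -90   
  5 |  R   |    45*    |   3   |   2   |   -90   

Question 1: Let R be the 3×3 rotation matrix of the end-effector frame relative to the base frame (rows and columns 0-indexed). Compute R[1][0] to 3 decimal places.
End-effector x-axis (col 0 of R) = (-0.4794,0.3892,0.7866)
R[1][0] = 0.3892

0.389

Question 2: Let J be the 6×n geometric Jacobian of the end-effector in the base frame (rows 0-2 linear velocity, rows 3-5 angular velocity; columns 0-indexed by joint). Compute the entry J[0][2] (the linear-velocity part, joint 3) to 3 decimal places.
axis z_2 = (-0.2588,0.9659,0.0000); lever o_n−o_2 = (-0.3512,-1.2550,1.6782)
cross product → J_v[:, 2] = (1.6210,0.4343,0.6641)
J_ω[:, 2] = z_2
entry J[0][2] = 1.6210

1.621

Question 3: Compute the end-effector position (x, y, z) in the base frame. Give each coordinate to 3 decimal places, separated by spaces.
after link 1: o_1 = (0.7071, -0.7071, 1.0000)
after link 2: o_2 = (3.6049, 0.0694, 4.0000)
after link 3: o_3 = (2.6390, -0.1895, 2.2679)
after link 4: o_4 = (2.6390, -0.1895, 2.2679)
after link 5: o_5 = (3.2536, -1.1856, 5.6782)

3.254 -1.186 5.678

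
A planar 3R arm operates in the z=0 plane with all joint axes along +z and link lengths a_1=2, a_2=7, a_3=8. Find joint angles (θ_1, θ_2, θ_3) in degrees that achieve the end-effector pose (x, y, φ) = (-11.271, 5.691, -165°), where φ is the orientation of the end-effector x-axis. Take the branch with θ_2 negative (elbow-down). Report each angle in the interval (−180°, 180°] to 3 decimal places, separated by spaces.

149.999 -45.001 90.001

wrist centre = target − a_3·(cos φ, sin φ) = (-3.5436, 7.7616)
cos θ_2 = (72.7987−2²−7²)/(2·2·7) = 0.7071; θ_2 = -45.0007° (elbow-down)
β = atan2(7.7616,-3.5436) = 114.5394°; ψ = atan2(-4.9498,6.9497) = -35.4598°
θ_1 = β − ψ = 149.9992°
θ_3 = φ − θ_1 − θ_2 = 90.0015° (wrapped to (-180°,180°])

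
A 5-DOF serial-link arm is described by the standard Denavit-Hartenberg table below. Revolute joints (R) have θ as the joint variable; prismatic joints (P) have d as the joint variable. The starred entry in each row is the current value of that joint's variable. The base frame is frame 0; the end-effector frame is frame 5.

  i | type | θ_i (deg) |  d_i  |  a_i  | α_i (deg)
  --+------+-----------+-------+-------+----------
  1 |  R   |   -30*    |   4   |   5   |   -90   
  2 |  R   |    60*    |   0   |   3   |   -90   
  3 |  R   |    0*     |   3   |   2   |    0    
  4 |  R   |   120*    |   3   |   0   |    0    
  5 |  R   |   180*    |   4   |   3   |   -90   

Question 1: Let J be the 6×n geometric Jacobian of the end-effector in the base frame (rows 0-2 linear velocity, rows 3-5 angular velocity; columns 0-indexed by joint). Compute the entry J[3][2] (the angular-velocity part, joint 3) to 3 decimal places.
-0.750

axis z_2 = (-0.7500,0.4330,-0.5000); lever o_n−o_2 = (-4.6854,5.7051,-8.0311)
cross product → J_v[:, 2] = (-0.6250,-3.6806,-2.2500)
J_ω[:, 2] = z_2
entry J[3][2] = -0.7500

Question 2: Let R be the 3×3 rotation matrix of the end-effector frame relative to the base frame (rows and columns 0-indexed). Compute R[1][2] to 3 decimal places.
End-effector z-axis (col 2 of R) = (0.1250,-0.6495,-0.7500)
R[1][2] = -0.6495

-0.650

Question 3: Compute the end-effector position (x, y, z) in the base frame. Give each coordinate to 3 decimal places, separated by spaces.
after link 1: o_1 = (4.3301, -2.5000, 4.0000)
after link 2: o_2 = (5.6292, -3.2500, 1.4019)
after link 3: o_3 = (4.2452, -2.4510, -1.8301)
after link 4: o_4 = (1.9952, -1.1519, -3.3301)
after link 5: o_5 = (0.9437, 2.4551, -6.6292)

0.944 2.455 -6.629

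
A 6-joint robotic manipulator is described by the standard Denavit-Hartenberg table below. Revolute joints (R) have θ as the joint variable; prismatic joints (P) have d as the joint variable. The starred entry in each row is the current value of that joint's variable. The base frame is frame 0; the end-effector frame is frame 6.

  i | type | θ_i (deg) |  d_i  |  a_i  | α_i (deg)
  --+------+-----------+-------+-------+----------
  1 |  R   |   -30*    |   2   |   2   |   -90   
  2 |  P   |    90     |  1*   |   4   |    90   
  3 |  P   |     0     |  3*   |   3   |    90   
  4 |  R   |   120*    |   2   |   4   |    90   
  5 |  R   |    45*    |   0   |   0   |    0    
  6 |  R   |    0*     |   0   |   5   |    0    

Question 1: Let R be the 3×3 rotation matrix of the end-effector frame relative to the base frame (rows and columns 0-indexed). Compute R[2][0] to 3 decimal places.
0.354

End-effector x-axis (col 0 of R) = (0.1768,-0.9186,0.3536)
R[2][0] = 0.3536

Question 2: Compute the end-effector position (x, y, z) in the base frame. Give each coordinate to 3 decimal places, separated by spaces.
after link 1: o_1 = (1.7321, -1.0000, 2.0000)
after link 2: o_2 = (2.2321, -0.1340, -2.0000)
after link 3: o_3 = (4.8301, -1.6340, -5.0000)
after link 4: o_4 = (6.8301, -5.0981, -3.0000)
after link 5: o_5 = (6.8301, -5.0981, -3.0000)
after link 6: o_6 = (7.7140, -9.6909, -1.2322)

7.714 -9.691 -1.232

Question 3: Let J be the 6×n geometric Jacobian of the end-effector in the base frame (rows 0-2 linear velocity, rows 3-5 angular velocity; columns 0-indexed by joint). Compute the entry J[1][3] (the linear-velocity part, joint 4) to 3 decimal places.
axis z_3 = (-0.5000,-0.8660,-0.0000); lever o_n−o_3 = (2.8839,-8.0569,3.7678)
cross product → J_v[:, 3] = (-3.2630,1.8839,6.5260)
J_ω[:, 3] = z_3
entry J[1][3] = 1.8839

1.884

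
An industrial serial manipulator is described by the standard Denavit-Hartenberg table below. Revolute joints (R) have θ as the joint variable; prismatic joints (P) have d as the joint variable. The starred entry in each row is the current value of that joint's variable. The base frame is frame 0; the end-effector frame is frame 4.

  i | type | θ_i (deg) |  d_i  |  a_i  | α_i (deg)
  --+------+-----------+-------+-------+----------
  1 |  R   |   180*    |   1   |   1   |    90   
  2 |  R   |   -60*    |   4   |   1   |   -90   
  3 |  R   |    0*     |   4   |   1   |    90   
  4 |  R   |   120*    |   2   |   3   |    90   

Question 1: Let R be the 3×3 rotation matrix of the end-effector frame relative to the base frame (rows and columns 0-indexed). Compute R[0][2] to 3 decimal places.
End-effector z-axis (col 2 of R) = (-0.8660,0.0000,-0.5000)
R[0][2] = -0.8660

-0.866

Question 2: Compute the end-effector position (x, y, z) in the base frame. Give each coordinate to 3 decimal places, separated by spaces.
after link 1: o_1 = (-1.0000, 0.0000, 1.0000)
after link 2: o_2 = (-1.5000, 4.0000, 0.1340)
after link 3: o_3 = (-5.4641, 4.0000, 1.2679)
after link 4: o_4 = (-6.9641, 6.0000, 3.8660)

-6.964 6.000 3.866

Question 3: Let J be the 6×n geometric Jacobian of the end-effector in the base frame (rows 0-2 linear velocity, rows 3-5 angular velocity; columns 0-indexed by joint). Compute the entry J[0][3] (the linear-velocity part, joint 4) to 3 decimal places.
2.598

axis z_3 = (0.0000,1.0000,0.0000); lever o_n−o_3 = (-1.5000,2.0000,2.5981)
cross product → J_v[:, 3] = (2.5981,-0.0000,1.5000)
J_ω[:, 3] = z_3
entry J[0][3] = 2.5981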